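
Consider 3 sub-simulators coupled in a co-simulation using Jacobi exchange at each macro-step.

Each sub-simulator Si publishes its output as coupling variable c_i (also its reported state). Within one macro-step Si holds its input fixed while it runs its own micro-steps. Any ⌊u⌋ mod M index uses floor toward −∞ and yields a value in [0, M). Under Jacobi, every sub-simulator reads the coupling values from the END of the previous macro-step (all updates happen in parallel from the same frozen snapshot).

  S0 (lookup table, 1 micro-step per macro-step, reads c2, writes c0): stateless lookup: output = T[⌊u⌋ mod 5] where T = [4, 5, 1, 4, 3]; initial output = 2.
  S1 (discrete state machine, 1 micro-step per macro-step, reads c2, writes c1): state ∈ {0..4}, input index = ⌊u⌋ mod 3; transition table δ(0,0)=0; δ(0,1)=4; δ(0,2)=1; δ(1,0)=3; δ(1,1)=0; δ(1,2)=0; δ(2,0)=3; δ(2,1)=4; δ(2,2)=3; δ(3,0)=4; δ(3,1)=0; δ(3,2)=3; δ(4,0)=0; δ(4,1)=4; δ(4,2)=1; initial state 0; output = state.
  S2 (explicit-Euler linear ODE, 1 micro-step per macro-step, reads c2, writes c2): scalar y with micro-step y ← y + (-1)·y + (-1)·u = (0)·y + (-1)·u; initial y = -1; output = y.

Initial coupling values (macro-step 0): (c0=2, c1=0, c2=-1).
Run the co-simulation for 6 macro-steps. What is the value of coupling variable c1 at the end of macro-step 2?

macro 1: S0 reads c2=-1 → after 1×micro: 3; S1 reads c2=-1 → after 1×micro: 1; S2 reads c2=-1 → after 1×micro: 1 ⇒ (c0=3, c1=1, c2=1)
macro 2: S0 reads c2=1 → after 1×micro: 5; S1 reads c2=1 → after 1×micro: 0; S2 reads c2=1 → after 1×micro: -1 ⇒ (c0=5, c1=0, c2=-1)
macro 3: S0 reads c2=-1 → after 1×micro: 3; S1 reads c2=-1 → after 1×micro: 1; S2 reads c2=-1 → after 1×micro: 1 ⇒ (c0=3, c1=1, c2=1)
macro 4: S0 reads c2=1 → after 1×micro: 5; S1 reads c2=1 → after 1×micro: 0; S2 reads c2=1 → after 1×micro: -1 ⇒ (c0=5, c1=0, c2=-1)
macro 5: S0 reads c2=-1 → after 1×micro: 3; S1 reads c2=-1 → after 1×micro: 1; S2 reads c2=-1 → after 1×micro: 1 ⇒ (c0=3, c1=1, c2=1)
macro 6: S0 reads c2=1 → after 1×micro: 5; S1 reads c2=1 → after 1×micro: 0; S2 reads c2=1 → after 1×micro: -1 ⇒ (c0=5, c1=0, c2=-1)

c1 at macro-step 2 = 0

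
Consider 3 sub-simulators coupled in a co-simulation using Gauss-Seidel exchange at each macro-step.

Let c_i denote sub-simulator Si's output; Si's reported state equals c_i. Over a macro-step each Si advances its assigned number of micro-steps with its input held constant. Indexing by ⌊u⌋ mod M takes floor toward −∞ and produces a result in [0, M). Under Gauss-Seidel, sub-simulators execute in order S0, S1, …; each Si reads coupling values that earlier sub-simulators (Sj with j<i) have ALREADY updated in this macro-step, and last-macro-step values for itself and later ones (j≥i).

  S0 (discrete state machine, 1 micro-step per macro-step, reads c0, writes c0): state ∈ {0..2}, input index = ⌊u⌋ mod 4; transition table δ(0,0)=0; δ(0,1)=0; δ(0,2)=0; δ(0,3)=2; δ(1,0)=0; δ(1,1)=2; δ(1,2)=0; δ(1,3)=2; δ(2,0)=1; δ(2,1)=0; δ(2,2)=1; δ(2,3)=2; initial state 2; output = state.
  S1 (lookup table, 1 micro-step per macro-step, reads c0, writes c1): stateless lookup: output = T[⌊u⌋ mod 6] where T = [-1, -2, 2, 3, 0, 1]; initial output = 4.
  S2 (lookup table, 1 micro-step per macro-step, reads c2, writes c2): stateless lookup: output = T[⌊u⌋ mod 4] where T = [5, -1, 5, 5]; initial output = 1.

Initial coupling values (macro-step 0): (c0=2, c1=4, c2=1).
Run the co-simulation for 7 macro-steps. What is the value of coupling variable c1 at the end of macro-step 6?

macro 1: S0 reads c0=2 → after 1×micro: 1; S1 reads c0=1 → after 1×micro: -2; S2 reads c2=1 → after 1×micro: -1 ⇒ (c0=1, c1=-2, c2=-1)
macro 2: S0 reads c0=1 → after 1×micro: 2; S1 reads c0=2 → after 1×micro: 2; S2 reads c2=-1 → after 1×micro: 5 ⇒ (c0=2, c1=2, c2=5)
macro 3: S0 reads c0=2 → after 1×micro: 1; S1 reads c0=1 → after 1×micro: -2; S2 reads c2=5 → after 1×micro: -1 ⇒ (c0=1, c1=-2, c2=-1)
macro 4: S0 reads c0=1 → after 1×micro: 2; S1 reads c0=2 → after 1×micro: 2; S2 reads c2=-1 → after 1×micro: 5 ⇒ (c0=2, c1=2, c2=5)
macro 5: S0 reads c0=2 → after 1×micro: 1; S1 reads c0=1 → after 1×micro: -2; S2 reads c2=5 → after 1×micro: -1 ⇒ (c0=1, c1=-2, c2=-1)
macro 6: S0 reads c0=1 → after 1×micro: 2; S1 reads c0=2 → after 1×micro: 2; S2 reads c2=-1 → after 1×micro: 5 ⇒ (c0=2, c1=2, c2=5)
macro 7: S0 reads c0=2 → after 1×micro: 1; S1 reads c0=1 → after 1×micro: -2; S2 reads c2=5 → after 1×micro: -1 ⇒ (c0=1, c1=-2, c2=-1)

c1 at macro-step 6 = 2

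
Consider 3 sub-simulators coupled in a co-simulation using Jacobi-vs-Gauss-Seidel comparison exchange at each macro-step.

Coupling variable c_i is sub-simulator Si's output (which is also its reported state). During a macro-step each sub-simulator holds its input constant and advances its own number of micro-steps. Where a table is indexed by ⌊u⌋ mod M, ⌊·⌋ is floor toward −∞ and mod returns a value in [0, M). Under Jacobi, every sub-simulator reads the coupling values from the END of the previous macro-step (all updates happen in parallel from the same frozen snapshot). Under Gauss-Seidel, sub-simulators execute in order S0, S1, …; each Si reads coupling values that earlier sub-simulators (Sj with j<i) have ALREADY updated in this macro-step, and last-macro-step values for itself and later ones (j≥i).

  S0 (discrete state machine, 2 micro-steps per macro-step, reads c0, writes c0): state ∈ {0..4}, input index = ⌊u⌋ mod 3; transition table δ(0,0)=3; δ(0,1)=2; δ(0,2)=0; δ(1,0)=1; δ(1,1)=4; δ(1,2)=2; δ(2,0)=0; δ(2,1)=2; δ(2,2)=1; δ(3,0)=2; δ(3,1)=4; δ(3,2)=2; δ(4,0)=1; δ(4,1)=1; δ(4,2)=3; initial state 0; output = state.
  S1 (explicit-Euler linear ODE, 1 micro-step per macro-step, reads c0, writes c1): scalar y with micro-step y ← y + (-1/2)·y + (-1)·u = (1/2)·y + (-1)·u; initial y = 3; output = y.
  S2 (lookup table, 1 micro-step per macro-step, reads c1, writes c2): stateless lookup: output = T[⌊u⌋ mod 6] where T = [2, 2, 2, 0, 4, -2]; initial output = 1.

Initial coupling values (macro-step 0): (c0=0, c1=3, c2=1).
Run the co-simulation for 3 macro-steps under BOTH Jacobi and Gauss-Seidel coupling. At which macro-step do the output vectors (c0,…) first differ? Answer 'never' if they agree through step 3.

[Jacobi] macro 1: S0 reads c0=0 → after 2×micro: 2; S1 reads c0=0 → after 1×micro: 3/2; S2 reads c1=3 → after 1×micro: 0 ⇒ (c0=2, c1=3/2, c2=0)
[Jacobi] macro 2: S0 reads c0=2 → after 2×micro: 2; S1 reads c0=2 → after 1×micro: -5/4; S2 reads c1=3/2 → after 1×micro: 2 ⇒ (c0=2, c1=-5/4, c2=2)
[Jacobi] macro 3: S0 reads c0=2 → after 2×micro: 2; S1 reads c0=2 → after 1×micro: -21/8; S2 reads c1=-5/4 → after 1×micro: 4 ⇒ (c0=2, c1=-21/8, c2=4)
[Gauss-Seidel] macro 1: S0 reads c0=0 → after 2×micro: 2; S1 reads c0=2 → after 1×micro: -1/2; S2 reads c1=-1/2 → after 1×micro: -2 ⇒ (c0=2, c1=-1/2, c2=-2)
[Gauss-Seidel] macro 2: S0 reads c0=2 → after 2×micro: 2; S1 reads c0=2 → after 1×micro: -9/4; S2 reads c1=-9/4 → after 1×micro: 0 ⇒ (c0=2, c1=-9/4, c2=0)
[Gauss-Seidel] macro 3: S0 reads c0=2 → after 2×micro: 2; S1 reads c0=2 → after 1×micro: -25/8; S2 reads c1=-25/8 → after 1×micro: 2 ⇒ (c0=2, c1=-25/8, c2=2)

first divergence at macro-step: 1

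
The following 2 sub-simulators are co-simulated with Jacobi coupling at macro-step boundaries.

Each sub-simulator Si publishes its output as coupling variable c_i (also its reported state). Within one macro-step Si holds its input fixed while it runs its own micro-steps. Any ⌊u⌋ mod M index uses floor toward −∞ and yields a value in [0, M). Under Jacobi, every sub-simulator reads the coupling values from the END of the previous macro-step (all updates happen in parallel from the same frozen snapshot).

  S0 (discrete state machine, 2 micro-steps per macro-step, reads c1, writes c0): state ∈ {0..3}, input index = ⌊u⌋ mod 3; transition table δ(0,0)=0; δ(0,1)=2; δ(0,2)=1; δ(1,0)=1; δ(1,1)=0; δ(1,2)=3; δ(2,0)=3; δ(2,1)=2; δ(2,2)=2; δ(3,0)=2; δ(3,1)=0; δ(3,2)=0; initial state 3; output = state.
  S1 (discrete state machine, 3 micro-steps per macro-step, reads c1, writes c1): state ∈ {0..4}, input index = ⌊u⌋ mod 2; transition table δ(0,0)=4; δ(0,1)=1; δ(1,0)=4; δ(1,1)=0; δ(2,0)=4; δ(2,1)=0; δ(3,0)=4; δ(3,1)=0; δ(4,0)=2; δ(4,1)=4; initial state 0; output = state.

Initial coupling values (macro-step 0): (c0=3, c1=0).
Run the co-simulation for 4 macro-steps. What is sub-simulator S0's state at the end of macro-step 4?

S0 state at macro-step 4 = 2

macro 1: S0 reads c1=0 → after 2×micro: 3; S1 reads c1=0 → after 3×micro: 4 ⇒ (c0=3, c1=4)
macro 2: S0 reads c1=4 → after 2×micro: 2; S1 reads c1=4 → after 3×micro: 2 ⇒ (c0=2, c1=2)
macro 3: S0 reads c1=2 → after 2×micro: 2; S1 reads c1=2 → after 3×micro: 4 ⇒ (c0=2, c1=4)
macro 4: S0 reads c1=4 → after 2×micro: 2; S1 reads c1=4 → after 3×micro: 2 ⇒ (c0=2, c1=2)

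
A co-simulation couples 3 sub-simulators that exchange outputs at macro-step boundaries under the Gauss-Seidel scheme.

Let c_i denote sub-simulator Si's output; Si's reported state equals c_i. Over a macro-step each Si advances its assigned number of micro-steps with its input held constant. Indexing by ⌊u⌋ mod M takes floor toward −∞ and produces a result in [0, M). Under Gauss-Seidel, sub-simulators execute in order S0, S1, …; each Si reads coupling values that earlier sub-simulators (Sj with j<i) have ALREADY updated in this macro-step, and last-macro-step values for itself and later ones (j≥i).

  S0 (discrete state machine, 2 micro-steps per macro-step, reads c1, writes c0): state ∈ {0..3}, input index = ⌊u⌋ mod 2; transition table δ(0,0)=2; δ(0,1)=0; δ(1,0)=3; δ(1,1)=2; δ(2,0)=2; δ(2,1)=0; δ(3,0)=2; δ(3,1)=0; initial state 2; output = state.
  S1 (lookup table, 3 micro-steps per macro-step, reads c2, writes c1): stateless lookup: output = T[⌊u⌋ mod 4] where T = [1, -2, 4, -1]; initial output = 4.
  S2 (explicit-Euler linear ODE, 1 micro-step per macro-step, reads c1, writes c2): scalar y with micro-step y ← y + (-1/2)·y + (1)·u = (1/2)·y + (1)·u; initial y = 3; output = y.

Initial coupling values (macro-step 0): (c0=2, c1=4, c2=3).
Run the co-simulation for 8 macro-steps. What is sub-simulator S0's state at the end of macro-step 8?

macro 1: S0 reads c1=4 → after 2×micro: 2; S1 reads c2=3 → after 3×micro: -1; S2 reads c1=-1 → after 1×micro: 1/2 ⇒ (c0=2, c1=-1, c2=1/2)
macro 2: S0 reads c1=-1 → after 2×micro: 0; S1 reads c2=1/2 → after 3×micro: 1; S2 reads c1=1 → after 1×micro: 5/4 ⇒ (c0=0, c1=1, c2=5/4)
macro 3: S0 reads c1=1 → after 2×micro: 0; S1 reads c2=5/4 → after 3×micro: -2; S2 reads c1=-2 → after 1×micro: -11/8 ⇒ (c0=0, c1=-2, c2=-11/8)
macro 4: S0 reads c1=-2 → after 2×micro: 2; S1 reads c2=-11/8 → after 3×micro: 4; S2 reads c1=4 → after 1×micro: 53/16 ⇒ (c0=2, c1=4, c2=53/16)
macro 5: S0 reads c1=4 → after 2×micro: 2; S1 reads c2=53/16 → after 3×micro: -1; S2 reads c1=-1 → after 1×micro: 21/32 ⇒ (c0=2, c1=-1, c2=21/32)
macro 6: S0 reads c1=-1 → after 2×micro: 0; S1 reads c2=21/32 → after 3×micro: 1; S2 reads c1=1 → after 1×micro: 85/64 ⇒ (c0=0, c1=1, c2=85/64)
macro 7: S0 reads c1=1 → after 2×micro: 0; S1 reads c2=85/64 → after 3×micro: -2; S2 reads c1=-2 → after 1×micro: -171/128 ⇒ (c0=0, c1=-2, c2=-171/128)
macro 8: S0 reads c1=-2 → after 2×micro: 2; S1 reads c2=-171/128 → after 3×micro: 4; S2 reads c1=4 → after 1×micro: 853/256 ⇒ (c0=2, c1=4, c2=853/256)

S0 state at macro-step 8 = 2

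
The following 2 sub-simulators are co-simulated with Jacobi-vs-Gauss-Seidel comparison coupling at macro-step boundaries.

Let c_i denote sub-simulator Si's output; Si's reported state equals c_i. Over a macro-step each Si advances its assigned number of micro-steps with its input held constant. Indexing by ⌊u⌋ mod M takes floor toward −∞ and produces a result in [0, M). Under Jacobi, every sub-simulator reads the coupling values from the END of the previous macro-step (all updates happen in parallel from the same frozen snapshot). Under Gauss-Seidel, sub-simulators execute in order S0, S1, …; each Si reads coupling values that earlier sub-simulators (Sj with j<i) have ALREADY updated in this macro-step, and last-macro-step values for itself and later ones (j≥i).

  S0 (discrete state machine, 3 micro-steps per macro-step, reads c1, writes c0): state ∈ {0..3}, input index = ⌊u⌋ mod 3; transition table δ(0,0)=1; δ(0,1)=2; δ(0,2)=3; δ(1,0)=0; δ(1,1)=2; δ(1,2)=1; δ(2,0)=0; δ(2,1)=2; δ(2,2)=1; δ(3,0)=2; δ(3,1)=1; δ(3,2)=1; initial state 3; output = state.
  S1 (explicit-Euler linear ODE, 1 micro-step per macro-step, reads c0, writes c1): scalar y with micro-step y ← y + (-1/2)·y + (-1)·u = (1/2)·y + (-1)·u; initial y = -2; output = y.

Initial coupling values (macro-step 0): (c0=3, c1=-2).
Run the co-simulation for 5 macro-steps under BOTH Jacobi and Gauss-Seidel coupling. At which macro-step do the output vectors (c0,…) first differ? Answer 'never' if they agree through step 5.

[Jacobi] macro 1: S0 reads c1=-2 → after 3×micro: 2; S1 reads c0=3 → after 1×micro: -4 ⇒ (c0=2, c1=-4)
[Jacobi] macro 2: S0 reads c1=-4 → after 3×micro: 1; S1 reads c0=2 → after 1×micro: -4 ⇒ (c0=1, c1=-4)
[Jacobi] macro 3: S0 reads c1=-4 → after 3×micro: 1; S1 reads c0=1 → after 1×micro: -3 ⇒ (c0=1, c1=-3)
[Jacobi] macro 4: S0 reads c1=-3 → after 3×micro: 0; S1 reads c0=1 → after 1×micro: -5/2 ⇒ (c0=0, c1=-5/2)
[Jacobi] macro 5: S0 reads c1=-5/2 → after 3×micro: 1; S1 reads c0=0 → after 1×micro: -5/4 ⇒ (c0=1, c1=-5/4)
[Gauss-Seidel] macro 1: S0 reads c1=-2 → after 3×micro: 2; S1 reads c0=2 → after 1×micro: -3 ⇒ (c0=2, c1=-3)
[Gauss-Seidel] macro 2: S0 reads c1=-3 → after 3×micro: 0; S1 reads c0=0 → after 1×micro: -3/2 ⇒ (c0=0, c1=-3/2)
[Gauss-Seidel] macro 3: S0 reads c1=-3/2 → after 3×micro: 2; S1 reads c0=2 → after 1×micro: -11/4 ⇒ (c0=2, c1=-11/4)
[Gauss-Seidel] macro 4: S0 reads c1=-11/4 → after 3×micro: 0; S1 reads c0=0 → after 1×micro: -11/8 ⇒ (c0=0, c1=-11/8)
[Gauss-Seidel] macro 5: S0 reads c1=-11/8 → after 3×micro: 2; S1 reads c0=2 → after 1×micro: -43/16 ⇒ (c0=2, c1=-43/16)

first divergence at macro-step: 1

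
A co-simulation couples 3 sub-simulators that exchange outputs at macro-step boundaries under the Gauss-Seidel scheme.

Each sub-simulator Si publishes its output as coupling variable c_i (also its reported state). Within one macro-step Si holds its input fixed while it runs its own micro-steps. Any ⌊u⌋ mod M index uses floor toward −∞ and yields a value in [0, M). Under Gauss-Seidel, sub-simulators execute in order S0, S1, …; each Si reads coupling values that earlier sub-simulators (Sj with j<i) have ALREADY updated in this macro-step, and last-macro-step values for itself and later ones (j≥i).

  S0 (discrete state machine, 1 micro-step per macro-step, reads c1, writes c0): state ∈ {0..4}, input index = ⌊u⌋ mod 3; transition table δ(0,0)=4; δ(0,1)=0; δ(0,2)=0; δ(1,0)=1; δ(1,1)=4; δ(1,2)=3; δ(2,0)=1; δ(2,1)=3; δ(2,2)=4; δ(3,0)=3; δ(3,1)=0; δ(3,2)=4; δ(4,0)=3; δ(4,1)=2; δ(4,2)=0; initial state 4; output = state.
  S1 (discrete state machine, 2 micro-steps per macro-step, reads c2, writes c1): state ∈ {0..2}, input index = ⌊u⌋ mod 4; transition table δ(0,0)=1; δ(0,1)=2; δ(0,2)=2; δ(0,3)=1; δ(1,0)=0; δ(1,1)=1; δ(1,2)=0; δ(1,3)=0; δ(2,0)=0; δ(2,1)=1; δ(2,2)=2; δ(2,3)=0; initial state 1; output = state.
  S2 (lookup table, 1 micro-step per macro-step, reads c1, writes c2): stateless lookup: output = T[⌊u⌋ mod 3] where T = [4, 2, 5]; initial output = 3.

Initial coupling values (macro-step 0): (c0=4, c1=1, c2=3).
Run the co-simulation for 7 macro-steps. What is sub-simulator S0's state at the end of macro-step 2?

macro 1: S0 reads c1=1 → after 1×micro: 2; S1 reads c2=3 → after 2×micro: 1; S2 reads c1=1 → after 1×micro: 2 ⇒ (c0=2, c1=1, c2=2)
macro 2: S0 reads c1=1 → after 1×micro: 3; S1 reads c2=2 → after 2×micro: 2; S2 reads c1=2 → after 1×micro: 5 ⇒ (c0=3, c1=2, c2=5)
macro 3: S0 reads c1=2 → after 1×micro: 4; S1 reads c2=5 → after 2×micro: 1; S2 reads c1=1 → after 1×micro: 2 ⇒ (c0=4, c1=1, c2=2)
macro 4: S0 reads c1=1 → after 1×micro: 2; S1 reads c2=2 → after 2×micro: 2; S2 reads c1=2 → after 1×micro: 5 ⇒ (c0=2, c1=2, c2=5)
macro 5: S0 reads c1=2 → after 1×micro: 4; S1 reads c2=5 → after 2×micro: 1; S2 reads c1=1 → after 1×micro: 2 ⇒ (c0=4, c1=1, c2=2)
macro 6: S0 reads c1=1 → after 1×micro: 2; S1 reads c2=2 → after 2×micro: 2; S2 reads c1=2 → after 1×micro: 5 ⇒ (c0=2, c1=2, c2=5)
macro 7: S0 reads c1=2 → after 1×micro: 4; S1 reads c2=5 → after 2×micro: 1; S2 reads c1=1 → after 1×micro: 2 ⇒ (c0=4, c1=1, c2=2)

S0 state at macro-step 2 = 3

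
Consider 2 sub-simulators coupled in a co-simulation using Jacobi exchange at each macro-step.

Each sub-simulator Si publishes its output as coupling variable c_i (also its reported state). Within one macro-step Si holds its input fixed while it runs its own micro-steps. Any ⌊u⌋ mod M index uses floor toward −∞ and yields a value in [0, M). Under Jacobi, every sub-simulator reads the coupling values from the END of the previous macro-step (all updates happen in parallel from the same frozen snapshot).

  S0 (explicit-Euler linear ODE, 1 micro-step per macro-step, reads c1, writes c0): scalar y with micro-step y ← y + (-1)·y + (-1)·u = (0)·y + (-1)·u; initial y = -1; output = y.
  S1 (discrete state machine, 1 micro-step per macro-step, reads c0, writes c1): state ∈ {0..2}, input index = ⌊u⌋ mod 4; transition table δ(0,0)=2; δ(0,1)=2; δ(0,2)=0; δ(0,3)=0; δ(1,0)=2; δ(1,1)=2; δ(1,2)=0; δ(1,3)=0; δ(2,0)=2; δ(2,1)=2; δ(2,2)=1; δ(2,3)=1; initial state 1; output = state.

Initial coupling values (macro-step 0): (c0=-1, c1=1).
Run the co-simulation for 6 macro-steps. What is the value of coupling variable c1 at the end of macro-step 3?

macro 1: S0 reads c1=1 → after 1×micro: -1; S1 reads c0=-1 → after 1×micro: 0 ⇒ (c0=-1, c1=0)
macro 2: S0 reads c1=0 → after 1×micro: 0; S1 reads c0=-1 → after 1×micro: 0 ⇒ (c0=0, c1=0)
macro 3: S0 reads c1=0 → after 1×micro: 0; S1 reads c0=0 → after 1×micro: 2 ⇒ (c0=0, c1=2)
macro 4: S0 reads c1=2 → after 1×micro: -2; S1 reads c0=0 → after 1×micro: 2 ⇒ (c0=-2, c1=2)
macro 5: S0 reads c1=2 → after 1×micro: -2; S1 reads c0=-2 → after 1×micro: 1 ⇒ (c0=-2, c1=1)
macro 6: S0 reads c1=1 → after 1×micro: -1; S1 reads c0=-2 → after 1×micro: 0 ⇒ (c0=-1, c1=0)

c1 at macro-step 3 = 2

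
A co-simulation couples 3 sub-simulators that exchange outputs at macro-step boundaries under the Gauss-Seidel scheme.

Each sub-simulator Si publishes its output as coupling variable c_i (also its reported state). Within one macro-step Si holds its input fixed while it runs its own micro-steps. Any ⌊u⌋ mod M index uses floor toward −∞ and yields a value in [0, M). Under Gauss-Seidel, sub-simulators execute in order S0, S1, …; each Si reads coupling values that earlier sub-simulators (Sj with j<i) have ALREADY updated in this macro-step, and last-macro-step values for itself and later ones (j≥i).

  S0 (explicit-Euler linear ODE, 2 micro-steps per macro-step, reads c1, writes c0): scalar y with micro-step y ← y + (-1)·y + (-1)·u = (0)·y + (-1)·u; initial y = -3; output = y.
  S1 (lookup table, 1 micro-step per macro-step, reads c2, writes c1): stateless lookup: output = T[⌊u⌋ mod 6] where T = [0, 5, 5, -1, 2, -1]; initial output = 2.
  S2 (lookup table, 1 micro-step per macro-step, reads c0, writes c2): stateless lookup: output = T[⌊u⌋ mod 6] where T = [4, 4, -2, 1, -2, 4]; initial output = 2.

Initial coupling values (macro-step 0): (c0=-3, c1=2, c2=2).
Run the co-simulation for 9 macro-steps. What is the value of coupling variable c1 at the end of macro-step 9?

c1 at macro-step 9 = 2

macro 1: S0 reads c1=2 → after 2×micro: -2; S1 reads c2=2 → after 1×micro: 5; S2 reads c0=-2 → after 1×micro: -2 ⇒ (c0=-2, c1=5, c2=-2)
macro 2: S0 reads c1=5 → after 2×micro: -5; S1 reads c2=-2 → after 1×micro: 2; S2 reads c0=-5 → after 1×micro: 4 ⇒ (c0=-5, c1=2, c2=4)
macro 3: S0 reads c1=2 → after 2×micro: -2; S1 reads c2=4 → after 1×micro: 2; S2 reads c0=-2 → after 1×micro: -2 ⇒ (c0=-2, c1=2, c2=-2)
macro 4: S0 reads c1=2 → after 2×micro: -2; S1 reads c2=-2 → after 1×micro: 2; S2 reads c0=-2 → after 1×micro: -2 ⇒ (c0=-2, c1=2, c2=-2)
macro 5: S0 reads c1=2 → after 2×micro: -2; S1 reads c2=-2 → after 1×micro: 2; S2 reads c0=-2 → after 1×micro: -2 ⇒ (c0=-2, c1=2, c2=-2)
macro 6: S0 reads c1=2 → after 2×micro: -2; S1 reads c2=-2 → after 1×micro: 2; S2 reads c0=-2 → after 1×micro: -2 ⇒ (c0=-2, c1=2, c2=-2)
macro 7: S0 reads c1=2 → after 2×micro: -2; S1 reads c2=-2 → after 1×micro: 2; S2 reads c0=-2 → after 1×micro: -2 ⇒ (c0=-2, c1=2, c2=-2)
macro 8: S0 reads c1=2 → after 2×micro: -2; S1 reads c2=-2 → after 1×micro: 2; S2 reads c0=-2 → after 1×micro: -2 ⇒ (c0=-2, c1=2, c2=-2)
macro 9: S0 reads c1=2 → after 2×micro: -2; S1 reads c2=-2 → after 1×micro: 2; S2 reads c0=-2 → after 1×micro: -2 ⇒ (c0=-2, c1=2, c2=-2)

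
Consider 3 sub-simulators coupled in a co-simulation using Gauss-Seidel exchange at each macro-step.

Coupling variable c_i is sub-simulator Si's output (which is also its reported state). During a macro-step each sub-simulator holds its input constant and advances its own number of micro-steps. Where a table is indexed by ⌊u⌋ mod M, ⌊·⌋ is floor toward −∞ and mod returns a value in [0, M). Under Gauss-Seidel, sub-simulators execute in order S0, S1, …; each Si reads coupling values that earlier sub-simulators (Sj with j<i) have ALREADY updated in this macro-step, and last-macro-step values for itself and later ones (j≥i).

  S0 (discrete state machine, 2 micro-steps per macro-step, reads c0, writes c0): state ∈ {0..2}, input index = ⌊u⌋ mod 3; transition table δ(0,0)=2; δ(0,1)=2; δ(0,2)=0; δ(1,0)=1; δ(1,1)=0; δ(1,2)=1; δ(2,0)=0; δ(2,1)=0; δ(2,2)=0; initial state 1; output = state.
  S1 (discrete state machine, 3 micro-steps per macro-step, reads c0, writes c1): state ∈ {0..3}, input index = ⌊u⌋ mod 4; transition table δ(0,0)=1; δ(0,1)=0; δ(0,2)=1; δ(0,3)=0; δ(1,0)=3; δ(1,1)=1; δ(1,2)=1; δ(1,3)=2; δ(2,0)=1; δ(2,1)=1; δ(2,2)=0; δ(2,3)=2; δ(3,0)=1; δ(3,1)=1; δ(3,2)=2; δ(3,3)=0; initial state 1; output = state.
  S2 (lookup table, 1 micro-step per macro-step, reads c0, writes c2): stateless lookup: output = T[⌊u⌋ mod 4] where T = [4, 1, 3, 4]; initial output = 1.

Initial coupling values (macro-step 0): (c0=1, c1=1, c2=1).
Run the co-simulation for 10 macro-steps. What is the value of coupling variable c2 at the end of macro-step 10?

macro 1: S0 reads c0=1 → after 2×micro: 2; S1 reads c0=2 → after 3×micro: 1; S2 reads c0=2 → after 1×micro: 3 ⇒ (c0=2, c1=1, c2=3)
macro 2: S0 reads c0=2 → after 2×micro: 0; S1 reads c0=0 → after 3×micro: 3; S2 reads c0=0 → after 1×micro: 4 ⇒ (c0=0, c1=3, c2=4)
macro 3: S0 reads c0=0 → after 2×micro: 0; S1 reads c0=0 → after 3×micro: 1; S2 reads c0=0 → after 1×micro: 4 ⇒ (c0=0, c1=1, c2=4)
macro 4: S0 reads c0=0 → after 2×micro: 0; S1 reads c0=0 → after 3×micro: 3; S2 reads c0=0 → after 1×micro: 4 ⇒ (c0=0, c1=3, c2=4)
macro 5: S0 reads c0=0 → after 2×micro: 0; S1 reads c0=0 → after 3×micro: 1; S2 reads c0=0 → after 1×micro: 4 ⇒ (c0=0, c1=1, c2=4)
macro 6: S0 reads c0=0 → after 2×micro: 0; S1 reads c0=0 → after 3×micro: 3; S2 reads c0=0 → after 1×micro: 4 ⇒ (c0=0, c1=3, c2=4)
macro 7: S0 reads c0=0 → after 2×micro: 0; S1 reads c0=0 → after 3×micro: 1; S2 reads c0=0 → after 1×micro: 4 ⇒ (c0=0, c1=1, c2=4)
macro 8: S0 reads c0=0 → after 2×micro: 0; S1 reads c0=0 → after 3×micro: 3; S2 reads c0=0 → after 1×micro: 4 ⇒ (c0=0, c1=3, c2=4)
macro 9: S0 reads c0=0 → after 2×micro: 0; S1 reads c0=0 → after 3×micro: 1; S2 reads c0=0 → after 1×micro: 4 ⇒ (c0=0, c1=1, c2=4)
macro 10: S0 reads c0=0 → after 2×micro: 0; S1 reads c0=0 → after 3×micro: 3; S2 reads c0=0 → after 1×micro: 4 ⇒ (c0=0, c1=3, c2=4)

c2 at macro-step 10 = 4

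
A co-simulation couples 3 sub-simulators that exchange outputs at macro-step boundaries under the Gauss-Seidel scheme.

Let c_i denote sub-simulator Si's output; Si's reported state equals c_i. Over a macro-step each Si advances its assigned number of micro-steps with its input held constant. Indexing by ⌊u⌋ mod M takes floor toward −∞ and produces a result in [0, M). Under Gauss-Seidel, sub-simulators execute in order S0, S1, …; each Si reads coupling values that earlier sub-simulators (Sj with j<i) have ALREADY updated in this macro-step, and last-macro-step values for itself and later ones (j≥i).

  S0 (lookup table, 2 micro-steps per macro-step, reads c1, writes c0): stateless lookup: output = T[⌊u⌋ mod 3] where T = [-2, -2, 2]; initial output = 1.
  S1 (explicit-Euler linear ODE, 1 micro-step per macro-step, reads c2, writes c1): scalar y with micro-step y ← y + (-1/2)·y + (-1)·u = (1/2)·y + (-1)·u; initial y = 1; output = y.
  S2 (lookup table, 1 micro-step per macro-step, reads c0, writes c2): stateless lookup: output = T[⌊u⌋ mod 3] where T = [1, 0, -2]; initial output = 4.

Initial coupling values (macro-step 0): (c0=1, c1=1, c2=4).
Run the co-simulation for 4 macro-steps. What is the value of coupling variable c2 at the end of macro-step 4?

c2 at macro-step 4 = 0

macro 1: S0 reads c1=1 → after 2×micro: -2; S1 reads c2=4 → after 1×micro: -7/2; S2 reads c0=-2 → after 1×micro: 0 ⇒ (c0=-2, c1=-7/2, c2=0)
macro 2: S0 reads c1=-7/2 → after 2×micro: 2; S1 reads c2=0 → after 1×micro: -7/4; S2 reads c0=2 → after 1×micro: -2 ⇒ (c0=2, c1=-7/4, c2=-2)
macro 3: S0 reads c1=-7/4 → after 2×micro: -2; S1 reads c2=-2 → after 1×micro: 9/8; S2 reads c0=-2 → after 1×micro: 0 ⇒ (c0=-2, c1=9/8, c2=0)
macro 4: S0 reads c1=9/8 → after 2×micro: -2; S1 reads c2=0 → after 1×micro: 9/16; S2 reads c0=-2 → after 1×micro: 0 ⇒ (c0=-2, c1=9/16, c2=0)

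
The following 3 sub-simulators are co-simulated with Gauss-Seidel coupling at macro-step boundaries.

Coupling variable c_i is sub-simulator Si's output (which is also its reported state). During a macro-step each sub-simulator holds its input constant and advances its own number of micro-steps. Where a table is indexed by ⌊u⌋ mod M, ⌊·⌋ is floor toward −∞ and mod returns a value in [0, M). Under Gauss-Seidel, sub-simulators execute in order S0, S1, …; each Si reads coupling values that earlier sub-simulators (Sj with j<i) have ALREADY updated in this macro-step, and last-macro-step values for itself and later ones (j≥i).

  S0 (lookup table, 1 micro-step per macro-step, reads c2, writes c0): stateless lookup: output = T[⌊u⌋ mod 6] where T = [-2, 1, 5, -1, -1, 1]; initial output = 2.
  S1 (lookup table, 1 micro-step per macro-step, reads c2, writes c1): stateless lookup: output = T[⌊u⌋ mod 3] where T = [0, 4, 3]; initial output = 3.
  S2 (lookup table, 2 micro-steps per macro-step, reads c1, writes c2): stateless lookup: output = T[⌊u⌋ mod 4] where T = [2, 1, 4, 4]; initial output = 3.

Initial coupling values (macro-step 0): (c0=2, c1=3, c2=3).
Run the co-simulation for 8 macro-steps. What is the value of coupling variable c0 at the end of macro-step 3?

macro 1: S0 reads c2=3 → after 1×micro: -1; S1 reads c2=3 → after 1×micro: 0; S2 reads c1=0 → after 2×micro: 2 ⇒ (c0=-1, c1=0, c2=2)
macro 2: S0 reads c2=2 → after 1×micro: 5; S1 reads c2=2 → after 1×micro: 3; S2 reads c1=3 → after 2×micro: 4 ⇒ (c0=5, c1=3, c2=4)
macro 3: S0 reads c2=4 → after 1×micro: -1; S1 reads c2=4 → after 1×micro: 4; S2 reads c1=4 → after 2×micro: 2 ⇒ (c0=-1, c1=4, c2=2)
macro 4: S0 reads c2=2 → after 1×micro: 5; S1 reads c2=2 → after 1×micro: 3; S2 reads c1=3 → after 2×micro: 4 ⇒ (c0=5, c1=3, c2=4)
macro 5: S0 reads c2=4 → after 1×micro: -1; S1 reads c2=4 → after 1×micro: 4; S2 reads c1=4 → after 2×micro: 2 ⇒ (c0=-1, c1=4, c2=2)
macro 6: S0 reads c2=2 → after 1×micro: 5; S1 reads c2=2 → after 1×micro: 3; S2 reads c1=3 → after 2×micro: 4 ⇒ (c0=5, c1=3, c2=4)
macro 7: S0 reads c2=4 → after 1×micro: -1; S1 reads c2=4 → after 1×micro: 4; S2 reads c1=4 → after 2×micro: 2 ⇒ (c0=-1, c1=4, c2=2)
macro 8: S0 reads c2=2 → after 1×micro: 5; S1 reads c2=2 → after 1×micro: 3; S2 reads c1=3 → after 2×micro: 4 ⇒ (c0=5, c1=3, c2=4)

c0 at macro-step 3 = -1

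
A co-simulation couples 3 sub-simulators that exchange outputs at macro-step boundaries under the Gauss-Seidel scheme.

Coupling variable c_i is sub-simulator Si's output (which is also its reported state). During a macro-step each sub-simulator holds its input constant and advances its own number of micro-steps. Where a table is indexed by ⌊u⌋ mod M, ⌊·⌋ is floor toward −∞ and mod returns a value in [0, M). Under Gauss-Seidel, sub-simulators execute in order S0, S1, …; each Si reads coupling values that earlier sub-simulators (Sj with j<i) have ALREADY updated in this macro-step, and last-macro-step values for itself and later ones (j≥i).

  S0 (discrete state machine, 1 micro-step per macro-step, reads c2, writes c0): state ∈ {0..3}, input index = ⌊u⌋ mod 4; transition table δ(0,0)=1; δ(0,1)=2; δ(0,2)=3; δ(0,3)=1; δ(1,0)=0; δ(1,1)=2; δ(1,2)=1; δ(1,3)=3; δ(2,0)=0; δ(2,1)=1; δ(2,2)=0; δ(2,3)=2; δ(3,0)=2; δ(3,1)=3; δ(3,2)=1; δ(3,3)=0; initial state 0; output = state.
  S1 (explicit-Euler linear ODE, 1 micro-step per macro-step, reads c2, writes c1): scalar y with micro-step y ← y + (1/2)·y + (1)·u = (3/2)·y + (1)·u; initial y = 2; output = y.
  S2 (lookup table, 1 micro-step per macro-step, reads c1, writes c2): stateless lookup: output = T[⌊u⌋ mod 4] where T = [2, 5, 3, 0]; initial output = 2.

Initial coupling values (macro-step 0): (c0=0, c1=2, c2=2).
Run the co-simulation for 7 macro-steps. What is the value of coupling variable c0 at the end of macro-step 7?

c0 at macro-step 7 = 1

macro 1: S0 reads c2=2 → after 1×micro: 3; S1 reads c2=2 → after 1×micro: 5; S2 reads c1=5 → after 1×micro: 5 ⇒ (c0=3, c1=5, c2=5)
macro 2: S0 reads c2=5 → after 1×micro: 3; S1 reads c2=5 → after 1×micro: 25/2; S2 reads c1=25/2 → after 1×micro: 2 ⇒ (c0=3, c1=25/2, c2=2)
macro 3: S0 reads c2=2 → after 1×micro: 1; S1 reads c2=2 → after 1×micro: 83/4; S2 reads c1=83/4 → after 1×micro: 2 ⇒ (c0=1, c1=83/4, c2=2)
macro 4: S0 reads c2=2 → after 1×micro: 1; S1 reads c2=2 → after 1×micro: 265/8; S2 reads c1=265/8 → after 1×micro: 5 ⇒ (c0=1, c1=265/8, c2=5)
macro 5: S0 reads c2=5 → after 1×micro: 2; S1 reads c2=5 → after 1×micro: 875/16; S2 reads c1=875/16 → after 1×micro: 3 ⇒ (c0=2, c1=875/16, c2=3)
macro 6: S0 reads c2=3 → after 1×micro: 2; S1 reads c2=3 → after 1×micro: 2721/32; S2 reads c1=2721/32 → after 1×micro: 5 ⇒ (c0=2, c1=2721/32, c2=5)
macro 7: S0 reads c2=5 → after 1×micro: 1; S1 reads c2=5 → after 1×micro: 8483/64; S2 reads c1=8483/64 → after 1×micro: 2 ⇒ (c0=1, c1=8483/64, c2=2)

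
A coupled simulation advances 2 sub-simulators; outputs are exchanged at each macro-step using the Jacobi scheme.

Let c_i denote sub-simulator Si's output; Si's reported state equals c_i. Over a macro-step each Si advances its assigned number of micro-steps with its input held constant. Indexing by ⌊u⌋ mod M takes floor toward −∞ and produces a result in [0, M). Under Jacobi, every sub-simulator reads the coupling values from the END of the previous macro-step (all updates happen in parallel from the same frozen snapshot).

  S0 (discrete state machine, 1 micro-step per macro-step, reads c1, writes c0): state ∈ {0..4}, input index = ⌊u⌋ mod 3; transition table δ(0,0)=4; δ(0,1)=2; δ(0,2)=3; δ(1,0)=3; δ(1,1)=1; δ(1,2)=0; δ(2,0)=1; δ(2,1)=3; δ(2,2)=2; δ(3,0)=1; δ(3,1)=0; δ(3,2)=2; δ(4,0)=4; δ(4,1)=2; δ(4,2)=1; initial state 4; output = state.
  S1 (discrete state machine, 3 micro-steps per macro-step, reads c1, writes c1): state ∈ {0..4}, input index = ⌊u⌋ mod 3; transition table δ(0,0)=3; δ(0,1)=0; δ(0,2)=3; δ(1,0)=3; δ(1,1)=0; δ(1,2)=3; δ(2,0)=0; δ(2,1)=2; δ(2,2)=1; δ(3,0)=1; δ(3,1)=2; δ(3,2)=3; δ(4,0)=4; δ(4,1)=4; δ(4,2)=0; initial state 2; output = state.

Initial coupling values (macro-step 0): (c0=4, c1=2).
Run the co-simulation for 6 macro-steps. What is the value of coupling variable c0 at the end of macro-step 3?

c0 at macro-step 3 = 0

macro 1: S0 reads c1=2 → after 1×micro: 1; S1 reads c1=2 → after 3×micro: 3 ⇒ (c0=1, c1=3)
macro 2: S0 reads c1=3 → after 1×micro: 3; S1 reads c1=3 → after 3×micro: 1 ⇒ (c0=3, c1=1)
macro 3: S0 reads c1=1 → after 1×micro: 0; S1 reads c1=1 → after 3×micro: 0 ⇒ (c0=0, c1=0)
macro 4: S0 reads c1=0 → after 1×micro: 4; S1 reads c1=0 → after 3×micro: 3 ⇒ (c0=4, c1=3)
macro 5: S0 reads c1=3 → after 1×micro: 4; S1 reads c1=3 → after 3×micro: 1 ⇒ (c0=4, c1=1)
macro 6: S0 reads c1=1 → after 1×micro: 2; S1 reads c1=1 → after 3×micro: 0 ⇒ (c0=2, c1=0)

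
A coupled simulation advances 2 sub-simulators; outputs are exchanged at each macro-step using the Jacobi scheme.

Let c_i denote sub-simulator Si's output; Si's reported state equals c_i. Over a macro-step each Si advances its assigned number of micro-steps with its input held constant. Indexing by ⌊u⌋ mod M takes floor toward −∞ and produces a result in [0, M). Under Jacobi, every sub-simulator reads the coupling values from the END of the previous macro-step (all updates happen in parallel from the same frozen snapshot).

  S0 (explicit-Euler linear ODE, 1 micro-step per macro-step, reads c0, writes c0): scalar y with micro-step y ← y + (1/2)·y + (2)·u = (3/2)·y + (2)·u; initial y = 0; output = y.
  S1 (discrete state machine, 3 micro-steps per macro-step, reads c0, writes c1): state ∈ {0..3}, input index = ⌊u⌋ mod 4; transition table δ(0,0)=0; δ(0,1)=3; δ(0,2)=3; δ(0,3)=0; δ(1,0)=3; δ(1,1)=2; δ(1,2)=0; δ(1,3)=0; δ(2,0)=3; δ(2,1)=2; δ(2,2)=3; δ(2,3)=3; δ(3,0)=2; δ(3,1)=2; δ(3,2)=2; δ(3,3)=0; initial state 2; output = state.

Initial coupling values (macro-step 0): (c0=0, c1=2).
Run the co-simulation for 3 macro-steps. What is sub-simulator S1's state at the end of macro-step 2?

S1 state at macro-step 2 = 2

macro 1: S0 reads c0=0 → after 1×micro: 0; S1 reads c0=0 → after 3×micro: 3 ⇒ (c0=0, c1=3)
macro 2: S0 reads c0=0 → after 1×micro: 0; S1 reads c0=0 → after 3×micro: 2 ⇒ (c0=0, c1=2)
macro 3: S0 reads c0=0 → after 1×micro: 0; S1 reads c0=0 → after 3×micro: 3 ⇒ (c0=0, c1=3)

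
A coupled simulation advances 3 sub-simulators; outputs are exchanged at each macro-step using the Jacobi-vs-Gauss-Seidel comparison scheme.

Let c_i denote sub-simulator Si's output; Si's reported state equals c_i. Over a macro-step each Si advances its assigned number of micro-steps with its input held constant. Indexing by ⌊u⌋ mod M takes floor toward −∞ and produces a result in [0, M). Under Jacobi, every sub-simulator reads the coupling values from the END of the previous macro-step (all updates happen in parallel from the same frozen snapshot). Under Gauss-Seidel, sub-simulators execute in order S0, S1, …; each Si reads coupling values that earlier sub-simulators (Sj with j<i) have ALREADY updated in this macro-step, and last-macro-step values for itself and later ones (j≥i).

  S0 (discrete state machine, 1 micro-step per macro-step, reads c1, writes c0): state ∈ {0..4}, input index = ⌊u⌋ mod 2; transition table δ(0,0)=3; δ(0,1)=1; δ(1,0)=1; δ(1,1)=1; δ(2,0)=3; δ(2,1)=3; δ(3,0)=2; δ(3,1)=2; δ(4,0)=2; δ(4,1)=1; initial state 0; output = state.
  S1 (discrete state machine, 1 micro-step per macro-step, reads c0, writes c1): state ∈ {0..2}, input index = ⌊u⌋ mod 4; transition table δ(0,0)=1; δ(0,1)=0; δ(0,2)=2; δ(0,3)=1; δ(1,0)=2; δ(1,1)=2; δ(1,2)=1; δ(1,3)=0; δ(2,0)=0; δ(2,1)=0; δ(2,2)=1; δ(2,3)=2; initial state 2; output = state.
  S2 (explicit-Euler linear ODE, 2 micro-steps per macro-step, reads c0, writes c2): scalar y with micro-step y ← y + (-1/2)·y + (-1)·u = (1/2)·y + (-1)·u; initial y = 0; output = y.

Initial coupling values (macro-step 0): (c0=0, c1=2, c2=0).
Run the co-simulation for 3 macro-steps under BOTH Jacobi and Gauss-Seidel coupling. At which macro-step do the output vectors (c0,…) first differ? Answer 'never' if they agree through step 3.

first divergence at macro-step: 1

[Jacobi] macro 1: S0 reads c1=2 → after 1×micro: 3; S1 reads c0=0 → after 1×micro: 0; S2 reads c0=0 → after 2×micro: 0 ⇒ (c0=3, c1=0, c2=0)
[Jacobi] macro 2: S0 reads c1=0 → after 1×micro: 2; S1 reads c0=3 → after 1×micro: 1; S2 reads c0=3 → after 2×micro: -9/2 ⇒ (c0=2, c1=1, c2=-9/2)
[Jacobi] macro 3: S0 reads c1=1 → after 1×micro: 3; S1 reads c0=2 → after 1×micro: 1; S2 reads c0=2 → after 2×micro: -33/8 ⇒ (c0=3, c1=1, c2=-33/8)
[Gauss-Seidel] macro 1: S0 reads c1=2 → after 1×micro: 3; S1 reads c0=3 → after 1×micro: 2; S2 reads c0=3 → after 2×micro: -9/2 ⇒ (c0=3, c1=2, c2=-9/2)
[Gauss-Seidel] macro 2: S0 reads c1=2 → after 1×micro: 2; S1 reads c0=2 → after 1×micro: 1; S2 reads c0=2 → after 2×micro: -33/8 ⇒ (c0=2, c1=1, c2=-33/8)
[Gauss-Seidel] macro 3: S0 reads c1=1 → after 1×micro: 3; S1 reads c0=3 → after 1×micro: 0; S2 reads c0=3 → after 2×micro: -177/32 ⇒ (c0=3, c1=0, c2=-177/32)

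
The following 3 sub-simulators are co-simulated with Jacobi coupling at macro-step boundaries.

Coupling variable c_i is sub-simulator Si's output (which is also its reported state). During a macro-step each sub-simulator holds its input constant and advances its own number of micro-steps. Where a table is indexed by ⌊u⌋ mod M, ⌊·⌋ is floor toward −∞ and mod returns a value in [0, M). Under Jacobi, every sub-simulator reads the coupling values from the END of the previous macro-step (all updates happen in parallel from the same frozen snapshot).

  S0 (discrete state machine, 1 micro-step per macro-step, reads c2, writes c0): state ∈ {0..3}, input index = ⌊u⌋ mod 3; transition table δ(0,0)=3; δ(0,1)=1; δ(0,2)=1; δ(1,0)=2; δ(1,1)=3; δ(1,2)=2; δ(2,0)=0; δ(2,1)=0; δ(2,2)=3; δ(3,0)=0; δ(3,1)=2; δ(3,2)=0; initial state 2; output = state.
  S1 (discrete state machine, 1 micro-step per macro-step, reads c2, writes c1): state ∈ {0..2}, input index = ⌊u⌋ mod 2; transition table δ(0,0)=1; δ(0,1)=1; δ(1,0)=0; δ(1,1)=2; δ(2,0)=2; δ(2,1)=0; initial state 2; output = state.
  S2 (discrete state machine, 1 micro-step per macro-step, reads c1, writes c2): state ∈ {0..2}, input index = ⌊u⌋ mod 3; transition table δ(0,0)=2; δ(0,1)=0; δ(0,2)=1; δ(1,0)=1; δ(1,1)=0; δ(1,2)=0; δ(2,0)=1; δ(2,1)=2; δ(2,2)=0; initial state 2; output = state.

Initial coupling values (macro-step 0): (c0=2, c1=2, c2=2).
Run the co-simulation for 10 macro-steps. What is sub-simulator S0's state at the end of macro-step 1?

S0 state at macro-step 1 = 3

macro 1: S0 reads c2=2 → after 1×micro: 3; S1 reads c2=2 → after 1×micro: 2; S2 reads c1=2 → after 1×micro: 0 ⇒ (c0=3, c1=2, c2=0)
macro 2: S0 reads c2=0 → after 1×micro: 0; S1 reads c2=0 → after 1×micro: 2; S2 reads c1=2 → after 1×micro: 1 ⇒ (c0=0, c1=2, c2=1)
macro 3: S0 reads c2=1 → after 1×micro: 1; S1 reads c2=1 → after 1×micro: 0; S2 reads c1=2 → after 1×micro: 0 ⇒ (c0=1, c1=0, c2=0)
macro 4: S0 reads c2=0 → after 1×micro: 2; S1 reads c2=0 → after 1×micro: 1; S2 reads c1=0 → after 1×micro: 2 ⇒ (c0=2, c1=1, c2=2)
macro 5: S0 reads c2=2 → after 1×micro: 3; S1 reads c2=2 → after 1×micro: 0; S2 reads c1=1 → after 1×micro: 2 ⇒ (c0=3, c1=0, c2=2)
macro 6: S0 reads c2=2 → after 1×micro: 0; S1 reads c2=2 → after 1×micro: 1; S2 reads c1=0 → after 1×micro: 1 ⇒ (c0=0, c1=1, c2=1)
macro 7: S0 reads c2=1 → after 1×micro: 1; S1 reads c2=1 → after 1×micro: 2; S2 reads c1=1 → after 1×micro: 0 ⇒ (c0=1, c1=2, c2=0)
macro 8: S0 reads c2=0 → after 1×micro: 2; S1 reads c2=0 → after 1×micro: 2; S2 reads c1=2 → after 1×micro: 1 ⇒ (c0=2, c1=2, c2=1)
macro 9: S0 reads c2=1 → after 1×micro: 0; S1 reads c2=1 → after 1×micro: 0; S2 reads c1=2 → after 1×micro: 0 ⇒ (c0=0, c1=0, c2=0)
macro 10: S0 reads c2=0 → after 1×micro: 3; S1 reads c2=0 → after 1×micro: 1; S2 reads c1=0 → after 1×micro: 2 ⇒ (c0=3, c1=1, c2=2)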